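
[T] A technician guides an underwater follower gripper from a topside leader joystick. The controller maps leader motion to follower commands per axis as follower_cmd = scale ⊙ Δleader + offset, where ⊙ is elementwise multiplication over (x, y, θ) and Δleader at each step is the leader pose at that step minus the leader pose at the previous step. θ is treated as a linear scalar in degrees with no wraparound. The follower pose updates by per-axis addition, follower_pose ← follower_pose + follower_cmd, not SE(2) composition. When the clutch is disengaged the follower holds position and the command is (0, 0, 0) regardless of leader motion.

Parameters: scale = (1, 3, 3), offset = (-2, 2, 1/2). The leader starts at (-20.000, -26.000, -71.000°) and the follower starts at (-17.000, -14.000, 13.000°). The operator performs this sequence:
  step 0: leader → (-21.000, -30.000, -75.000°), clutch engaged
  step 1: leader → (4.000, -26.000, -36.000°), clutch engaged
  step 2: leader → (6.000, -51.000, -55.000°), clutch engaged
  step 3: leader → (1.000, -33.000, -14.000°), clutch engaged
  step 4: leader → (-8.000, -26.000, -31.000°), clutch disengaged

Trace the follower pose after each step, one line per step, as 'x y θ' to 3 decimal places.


step 0: Δleader=(-1.000, -4.000, -4.000°), engaged; cmd=(-3.000, -10.000, -11.500°) → follower=(-20.000, -24.000, 1.500°)
step 1: Δleader=(25.000, 4.000, 39.000°), engaged; cmd=(23.000, 14.000, 117.500°) → follower=(3.000, -10.000, 119.000°)
step 2: Δleader=(2.000, -25.000, -19.000°), engaged; cmd=(0.000, -73.000, -56.500°) → follower=(3.000, -83.000, 62.500°)
step 3: Δleader=(-5.000, 18.000, 41.000°), engaged; cmd=(-7.000, 56.000, 123.500°) → follower=(-4.000, -27.000, 186.000°)
step 4: Δleader=(-9.000, 7.000, -17.000°), disengaged; cmd=(0,0,0) → follower holds at (-4.000, -27.000, 186.000°)

-20.000 -24.000 1.500
3.000 -10.000 119.000
3.000 -83.000 62.500
-4.000 -27.000 186.000
-4.000 -27.000 186.000


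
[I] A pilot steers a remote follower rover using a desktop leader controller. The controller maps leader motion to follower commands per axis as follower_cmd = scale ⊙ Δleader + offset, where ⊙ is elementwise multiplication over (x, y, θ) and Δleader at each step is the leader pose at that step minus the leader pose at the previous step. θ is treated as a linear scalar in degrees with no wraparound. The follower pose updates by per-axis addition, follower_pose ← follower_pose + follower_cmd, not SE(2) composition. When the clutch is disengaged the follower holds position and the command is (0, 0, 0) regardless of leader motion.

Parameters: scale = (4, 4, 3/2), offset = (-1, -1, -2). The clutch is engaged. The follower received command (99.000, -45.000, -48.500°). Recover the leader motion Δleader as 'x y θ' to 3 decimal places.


25.000 -11.000 -31.000

axis x: (99.000 − -1) / (4) = 25.000
axis y: (-45.000 − -1) / (4) = -11.000
axis θ: (-48.500 − -2) / (3/2) = -31.000


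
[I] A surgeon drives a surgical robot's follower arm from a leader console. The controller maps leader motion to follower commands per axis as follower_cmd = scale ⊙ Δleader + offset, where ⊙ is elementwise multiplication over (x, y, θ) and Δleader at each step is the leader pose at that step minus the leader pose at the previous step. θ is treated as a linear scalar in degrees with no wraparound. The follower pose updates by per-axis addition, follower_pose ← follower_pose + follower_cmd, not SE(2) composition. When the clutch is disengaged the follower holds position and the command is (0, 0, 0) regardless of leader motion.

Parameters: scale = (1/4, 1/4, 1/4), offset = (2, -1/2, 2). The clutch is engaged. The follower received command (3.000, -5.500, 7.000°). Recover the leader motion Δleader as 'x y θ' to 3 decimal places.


4.000 -20.000 20.000

axis x: (3.000 − 2) / (1/4) = 4.000
axis y: (-5.500 − -1/2) / (1/4) = -20.000
axis θ: (7.000 − 2) / (1/4) = 20.000


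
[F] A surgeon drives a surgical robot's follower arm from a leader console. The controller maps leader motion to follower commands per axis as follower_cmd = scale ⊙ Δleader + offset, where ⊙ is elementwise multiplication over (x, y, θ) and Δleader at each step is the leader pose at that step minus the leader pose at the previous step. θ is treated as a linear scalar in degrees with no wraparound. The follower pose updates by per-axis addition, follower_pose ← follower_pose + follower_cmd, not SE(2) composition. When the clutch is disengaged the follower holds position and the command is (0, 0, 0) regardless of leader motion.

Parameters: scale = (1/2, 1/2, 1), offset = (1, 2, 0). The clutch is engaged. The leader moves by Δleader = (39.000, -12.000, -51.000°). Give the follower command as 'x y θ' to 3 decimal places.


20.500 -4.000 -51.000

axis x: 1/2·39.000 + 1 = 20.500
axis y: 1/2·-12.000 + 2 = -4.000
axis θ: 1·-51.000 + 0 = -51.000


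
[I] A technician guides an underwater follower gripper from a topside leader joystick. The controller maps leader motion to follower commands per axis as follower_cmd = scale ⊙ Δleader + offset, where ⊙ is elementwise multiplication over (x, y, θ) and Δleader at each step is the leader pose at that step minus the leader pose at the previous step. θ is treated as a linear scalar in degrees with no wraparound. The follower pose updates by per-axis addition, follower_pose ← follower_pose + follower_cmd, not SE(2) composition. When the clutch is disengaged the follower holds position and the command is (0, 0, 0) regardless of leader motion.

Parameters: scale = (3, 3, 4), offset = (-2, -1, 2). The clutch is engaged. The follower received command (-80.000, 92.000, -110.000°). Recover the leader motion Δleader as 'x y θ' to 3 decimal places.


axis x: (-80.000 − -2) / (3) = -26.000
axis y: (92.000 − -1) / (3) = 31.000
axis θ: (-110.000 − 2) / (4) = -28.000

-26.000 31.000 -28.000


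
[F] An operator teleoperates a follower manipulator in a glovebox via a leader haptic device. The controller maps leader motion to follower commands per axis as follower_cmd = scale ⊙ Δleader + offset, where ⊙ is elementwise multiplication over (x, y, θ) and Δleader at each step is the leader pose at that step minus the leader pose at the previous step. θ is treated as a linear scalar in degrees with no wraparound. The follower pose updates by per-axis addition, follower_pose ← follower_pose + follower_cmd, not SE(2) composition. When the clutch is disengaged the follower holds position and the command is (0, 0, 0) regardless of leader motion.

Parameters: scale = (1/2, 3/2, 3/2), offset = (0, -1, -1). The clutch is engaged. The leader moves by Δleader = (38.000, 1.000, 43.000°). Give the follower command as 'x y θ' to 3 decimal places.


axis x: 1/2·38.000 + 0 = 19.000
axis y: 3/2·1.000 + -1 = 0.500
axis θ: 3/2·43.000 + -1 = 63.500

19.000 0.500 63.500


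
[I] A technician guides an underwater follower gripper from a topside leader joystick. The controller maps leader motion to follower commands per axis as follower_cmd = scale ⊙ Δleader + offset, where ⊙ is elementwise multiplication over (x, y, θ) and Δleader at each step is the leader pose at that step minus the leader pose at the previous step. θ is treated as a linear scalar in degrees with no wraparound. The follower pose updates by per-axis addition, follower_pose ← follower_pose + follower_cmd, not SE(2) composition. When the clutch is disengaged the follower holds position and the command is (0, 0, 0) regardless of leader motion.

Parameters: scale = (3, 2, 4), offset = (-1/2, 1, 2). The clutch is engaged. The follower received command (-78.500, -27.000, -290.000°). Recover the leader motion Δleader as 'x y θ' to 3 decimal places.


axis x: (-78.500 − -1/2) / (3) = -26.000
axis y: (-27.000 − 1) / (2) = -14.000
axis θ: (-290.000 − 2) / (4) = -73.000

-26.000 -14.000 -73.000


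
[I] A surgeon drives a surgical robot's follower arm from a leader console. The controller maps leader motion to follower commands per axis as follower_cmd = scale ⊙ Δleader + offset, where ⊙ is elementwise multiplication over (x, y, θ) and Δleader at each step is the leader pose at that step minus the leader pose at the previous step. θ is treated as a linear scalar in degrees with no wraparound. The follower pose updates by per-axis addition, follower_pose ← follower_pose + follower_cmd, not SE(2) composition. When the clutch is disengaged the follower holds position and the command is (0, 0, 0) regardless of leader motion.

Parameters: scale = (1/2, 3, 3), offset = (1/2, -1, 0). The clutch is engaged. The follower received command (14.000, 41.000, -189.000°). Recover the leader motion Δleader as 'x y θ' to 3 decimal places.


axis x: (14.000 − 1/2) / (1/2) = 27.000
axis y: (41.000 − -1) / (3) = 14.000
axis θ: (-189.000 − 0) / (3) = -63.000

27.000 14.000 -63.000


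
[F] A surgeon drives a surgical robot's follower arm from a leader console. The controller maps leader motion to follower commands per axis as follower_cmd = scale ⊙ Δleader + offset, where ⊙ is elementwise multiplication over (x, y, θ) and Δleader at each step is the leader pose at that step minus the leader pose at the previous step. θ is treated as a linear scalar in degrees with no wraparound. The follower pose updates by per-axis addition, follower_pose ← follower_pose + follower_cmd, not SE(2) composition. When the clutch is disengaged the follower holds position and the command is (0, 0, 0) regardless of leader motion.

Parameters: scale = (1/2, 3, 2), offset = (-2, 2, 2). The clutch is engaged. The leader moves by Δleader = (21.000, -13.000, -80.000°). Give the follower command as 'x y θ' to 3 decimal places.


8.500 -37.000 -158.000

axis x: 1/2·21.000 + -2 = 8.500
axis y: 3·-13.000 + 2 = -37.000
axis θ: 2·-80.000 + 2 = -158.000


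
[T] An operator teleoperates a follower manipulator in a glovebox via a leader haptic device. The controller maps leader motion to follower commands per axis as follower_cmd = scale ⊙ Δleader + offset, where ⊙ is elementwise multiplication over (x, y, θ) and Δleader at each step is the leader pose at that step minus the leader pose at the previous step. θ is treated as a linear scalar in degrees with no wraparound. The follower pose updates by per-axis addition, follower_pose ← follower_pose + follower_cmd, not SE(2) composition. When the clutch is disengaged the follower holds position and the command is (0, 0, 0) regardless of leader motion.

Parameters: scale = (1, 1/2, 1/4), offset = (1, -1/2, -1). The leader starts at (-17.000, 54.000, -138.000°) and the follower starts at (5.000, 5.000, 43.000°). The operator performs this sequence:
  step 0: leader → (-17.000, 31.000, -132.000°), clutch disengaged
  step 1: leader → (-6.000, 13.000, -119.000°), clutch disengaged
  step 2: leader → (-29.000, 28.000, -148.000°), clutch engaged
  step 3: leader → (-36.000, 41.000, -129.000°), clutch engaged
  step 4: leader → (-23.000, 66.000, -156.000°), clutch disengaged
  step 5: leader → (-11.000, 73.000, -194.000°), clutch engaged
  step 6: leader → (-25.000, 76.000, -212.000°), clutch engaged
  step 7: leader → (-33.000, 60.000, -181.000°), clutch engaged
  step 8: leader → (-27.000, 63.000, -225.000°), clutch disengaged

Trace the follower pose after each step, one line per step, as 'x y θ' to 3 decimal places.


step 0: Δleader=(0.000, -23.000, 6.000°), disengaged; cmd=(0,0,0) → follower holds at (5.000, 5.000, 43.000°)
step 1: Δleader=(11.000, -18.000, 13.000°), disengaged; cmd=(0,0,0) → follower holds at (5.000, 5.000, 43.000°)
step 2: Δleader=(-23.000, 15.000, -29.000°), engaged; cmd=(-22.000, 7.000, -8.250°) → follower=(-17.000, 12.000, 34.750°)
step 3: Δleader=(-7.000, 13.000, 19.000°), engaged; cmd=(-6.000, 6.000, 3.750°) → follower=(-23.000, 18.000, 38.500°)
step 4: Δleader=(13.000, 25.000, -27.000°), disengaged; cmd=(0,0,0) → follower holds at (-23.000, 18.000, 38.500°)
step 5: Δleader=(12.000, 7.000, -38.000°), engaged; cmd=(13.000, 3.000, -10.500°) → follower=(-10.000, 21.000, 28.000°)
step 6: Δleader=(-14.000, 3.000, -18.000°), engaged; cmd=(-13.000, 1.000, -5.500°) → follower=(-23.000, 22.000, 22.500°)
step 7: Δleader=(-8.000, -16.000, 31.000°), engaged; cmd=(-7.000, -8.500, 6.750°) → follower=(-30.000, 13.500, 29.250°)
step 8: Δleader=(6.000, 3.000, -44.000°), disengaged; cmd=(0,0,0) → follower holds at (-30.000, 13.500, 29.250°)

5.000 5.000 43.000
5.000 5.000 43.000
-17.000 12.000 34.750
-23.000 18.000 38.500
-23.000 18.000 38.500
-10.000 21.000 28.000
-23.000 22.000 22.500
-30.000 13.500 29.250
-30.000 13.500 29.250


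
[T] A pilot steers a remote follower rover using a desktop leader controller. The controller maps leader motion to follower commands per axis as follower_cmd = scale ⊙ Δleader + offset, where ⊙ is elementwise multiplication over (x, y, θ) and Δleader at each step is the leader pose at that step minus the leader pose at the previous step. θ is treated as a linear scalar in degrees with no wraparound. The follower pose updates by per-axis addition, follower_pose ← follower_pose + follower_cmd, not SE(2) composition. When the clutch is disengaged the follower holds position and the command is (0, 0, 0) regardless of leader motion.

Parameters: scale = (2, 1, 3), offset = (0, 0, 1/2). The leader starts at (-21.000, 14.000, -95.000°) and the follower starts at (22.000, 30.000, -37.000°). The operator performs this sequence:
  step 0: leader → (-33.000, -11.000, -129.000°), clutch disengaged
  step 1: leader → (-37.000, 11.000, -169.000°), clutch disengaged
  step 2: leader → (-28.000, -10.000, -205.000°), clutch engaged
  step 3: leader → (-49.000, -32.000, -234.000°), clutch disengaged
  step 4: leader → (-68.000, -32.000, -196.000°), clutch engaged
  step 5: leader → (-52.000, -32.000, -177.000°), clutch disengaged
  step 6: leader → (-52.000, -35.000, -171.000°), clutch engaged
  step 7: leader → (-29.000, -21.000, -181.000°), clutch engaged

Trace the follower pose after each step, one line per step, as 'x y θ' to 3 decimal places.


step 0: Δleader=(-12.000, -25.000, -34.000°), disengaged; cmd=(0,0,0) → follower holds at (22.000, 30.000, -37.000°)
step 1: Δleader=(-4.000, 22.000, -40.000°), disengaged; cmd=(0,0,0) → follower holds at (22.000, 30.000, -37.000°)
step 2: Δleader=(9.000, -21.000, -36.000°), engaged; cmd=(18.000, -21.000, -107.500°) → follower=(40.000, 9.000, -144.500°)
step 3: Δleader=(-21.000, -22.000, -29.000°), disengaged; cmd=(0,0,0) → follower holds at (40.000, 9.000, -144.500°)
step 4: Δleader=(-19.000, 0.000, 38.000°), engaged; cmd=(-38.000, 0.000, 114.500°) → follower=(2.000, 9.000, -30.000°)
step 5: Δleader=(16.000, 0.000, 19.000°), disengaged; cmd=(0,0,0) → follower holds at (2.000, 9.000, -30.000°)
step 6: Δleader=(0.000, -3.000, 6.000°), engaged; cmd=(0.000, -3.000, 18.500°) → follower=(2.000, 6.000, -11.500°)
step 7: Δleader=(23.000, 14.000, -10.000°), engaged; cmd=(46.000, 14.000, -29.500°) → follower=(48.000, 20.000, -41.000°)

22.000 30.000 -37.000
22.000 30.000 -37.000
40.000 9.000 -144.500
40.000 9.000 -144.500
2.000 9.000 -30.000
2.000 9.000 -30.000
2.000 6.000 -11.500
48.000 20.000 -41.000


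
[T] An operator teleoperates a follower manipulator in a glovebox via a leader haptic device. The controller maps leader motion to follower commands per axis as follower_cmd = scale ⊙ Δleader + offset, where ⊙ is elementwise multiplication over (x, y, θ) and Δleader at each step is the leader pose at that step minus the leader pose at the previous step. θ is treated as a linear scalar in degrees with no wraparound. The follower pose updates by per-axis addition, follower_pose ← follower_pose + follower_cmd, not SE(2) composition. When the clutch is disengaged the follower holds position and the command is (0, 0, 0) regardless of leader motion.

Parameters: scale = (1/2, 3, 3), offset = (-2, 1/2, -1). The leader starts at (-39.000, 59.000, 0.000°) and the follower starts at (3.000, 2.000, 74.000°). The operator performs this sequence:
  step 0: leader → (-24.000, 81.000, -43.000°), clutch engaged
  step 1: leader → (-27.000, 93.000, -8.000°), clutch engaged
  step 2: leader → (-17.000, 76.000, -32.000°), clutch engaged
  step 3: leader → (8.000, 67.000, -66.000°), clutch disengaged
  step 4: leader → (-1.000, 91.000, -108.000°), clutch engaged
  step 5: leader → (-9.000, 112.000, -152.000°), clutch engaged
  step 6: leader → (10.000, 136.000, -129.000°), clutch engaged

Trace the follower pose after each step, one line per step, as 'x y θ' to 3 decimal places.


step 0: Δleader=(15.000, 22.000, -43.000°), engaged; cmd=(5.500, 66.500, -130.000°) → follower=(8.500, 68.500, -56.000°)
step 1: Δleader=(-3.000, 12.000, 35.000°), engaged; cmd=(-3.500, 36.500, 104.000°) → follower=(5.000, 105.000, 48.000°)
step 2: Δleader=(10.000, -17.000, -24.000°), engaged; cmd=(3.000, -50.500, -73.000°) → follower=(8.000, 54.500, -25.000°)
step 3: Δleader=(25.000, -9.000, -34.000°), disengaged; cmd=(0,0,0) → follower holds at (8.000, 54.500, -25.000°)
step 4: Δleader=(-9.000, 24.000, -42.000°), engaged; cmd=(-6.500, 72.500, -127.000°) → follower=(1.500, 127.000, -152.000°)
step 5: Δleader=(-8.000, 21.000, -44.000°), engaged; cmd=(-6.000, 63.500, -133.000°) → follower=(-4.500, 190.500, -285.000°)
step 6: Δleader=(19.000, 24.000, 23.000°), engaged; cmd=(7.500, 72.500, 68.000°) → follower=(3.000, 263.000, -217.000°)

8.500 68.500 -56.000
5.000 105.000 48.000
8.000 54.500 -25.000
8.000 54.500 -25.000
1.500 127.000 -152.000
-4.500 190.500 -285.000
3.000 263.000 -217.000


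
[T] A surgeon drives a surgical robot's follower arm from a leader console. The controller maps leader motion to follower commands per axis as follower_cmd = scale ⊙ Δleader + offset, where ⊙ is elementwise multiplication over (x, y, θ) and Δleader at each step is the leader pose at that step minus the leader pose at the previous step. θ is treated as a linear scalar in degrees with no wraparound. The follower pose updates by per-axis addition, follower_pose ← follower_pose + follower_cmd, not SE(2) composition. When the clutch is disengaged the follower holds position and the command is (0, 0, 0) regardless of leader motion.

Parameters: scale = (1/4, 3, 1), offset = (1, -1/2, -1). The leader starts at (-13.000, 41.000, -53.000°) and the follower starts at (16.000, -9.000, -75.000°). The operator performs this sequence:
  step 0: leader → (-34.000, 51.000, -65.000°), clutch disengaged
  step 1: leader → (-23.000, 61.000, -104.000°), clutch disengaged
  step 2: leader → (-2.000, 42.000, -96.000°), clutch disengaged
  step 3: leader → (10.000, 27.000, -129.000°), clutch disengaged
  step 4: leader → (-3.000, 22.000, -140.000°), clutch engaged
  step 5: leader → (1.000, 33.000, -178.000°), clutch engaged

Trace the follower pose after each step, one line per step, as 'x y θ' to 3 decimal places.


16.000 -9.000 -75.000
16.000 -9.000 -75.000
16.000 -9.000 -75.000
16.000 -9.000 -75.000
13.750 -24.500 -87.000
15.750 8.000 -126.000

step 0: Δleader=(-21.000, 10.000, -12.000°), disengaged; cmd=(0,0,0) → follower holds at (16.000, -9.000, -75.000°)
step 1: Δleader=(11.000, 10.000, -39.000°), disengaged; cmd=(0,0,0) → follower holds at (16.000, -9.000, -75.000°)
step 2: Δleader=(21.000, -19.000, 8.000°), disengaged; cmd=(0,0,0) → follower holds at (16.000, -9.000, -75.000°)
step 3: Δleader=(12.000, -15.000, -33.000°), disengaged; cmd=(0,0,0) → follower holds at (16.000, -9.000, -75.000°)
step 4: Δleader=(-13.000, -5.000, -11.000°), engaged; cmd=(-2.250, -15.500, -12.000°) → follower=(13.750, -24.500, -87.000°)
step 5: Δleader=(4.000, 11.000, -38.000°), engaged; cmd=(2.000, 32.500, -39.000°) → follower=(15.750, 8.000, -126.000°)


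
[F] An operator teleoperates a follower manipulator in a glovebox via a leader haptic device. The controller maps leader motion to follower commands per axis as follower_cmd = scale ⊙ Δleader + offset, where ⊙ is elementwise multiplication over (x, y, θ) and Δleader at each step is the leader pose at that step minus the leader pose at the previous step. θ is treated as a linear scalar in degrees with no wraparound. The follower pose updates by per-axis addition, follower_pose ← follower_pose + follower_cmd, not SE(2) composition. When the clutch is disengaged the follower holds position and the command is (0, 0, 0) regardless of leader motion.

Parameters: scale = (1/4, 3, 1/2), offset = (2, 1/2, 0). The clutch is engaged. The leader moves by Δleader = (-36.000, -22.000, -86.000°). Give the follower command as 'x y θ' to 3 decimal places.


axis x: 1/4·-36.000 + 2 = -7.000
axis y: 3·-22.000 + 1/2 = -65.500
axis θ: 1/2·-86.000 + 0 = -43.000

-7.000 -65.500 -43.000


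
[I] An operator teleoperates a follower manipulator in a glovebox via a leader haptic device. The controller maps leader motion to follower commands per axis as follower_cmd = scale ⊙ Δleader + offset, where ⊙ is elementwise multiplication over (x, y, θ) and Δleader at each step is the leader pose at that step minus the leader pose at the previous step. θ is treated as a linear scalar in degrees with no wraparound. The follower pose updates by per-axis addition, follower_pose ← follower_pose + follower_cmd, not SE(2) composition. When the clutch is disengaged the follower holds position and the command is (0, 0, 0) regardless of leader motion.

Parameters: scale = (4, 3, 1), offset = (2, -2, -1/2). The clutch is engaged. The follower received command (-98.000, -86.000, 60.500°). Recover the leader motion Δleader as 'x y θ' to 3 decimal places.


-25.000 -28.000 61.000

axis x: (-98.000 − 2) / (4) = -25.000
axis y: (-86.000 − -2) / (3) = -28.000
axis θ: (60.500 − -1/2) / (1) = 61.000


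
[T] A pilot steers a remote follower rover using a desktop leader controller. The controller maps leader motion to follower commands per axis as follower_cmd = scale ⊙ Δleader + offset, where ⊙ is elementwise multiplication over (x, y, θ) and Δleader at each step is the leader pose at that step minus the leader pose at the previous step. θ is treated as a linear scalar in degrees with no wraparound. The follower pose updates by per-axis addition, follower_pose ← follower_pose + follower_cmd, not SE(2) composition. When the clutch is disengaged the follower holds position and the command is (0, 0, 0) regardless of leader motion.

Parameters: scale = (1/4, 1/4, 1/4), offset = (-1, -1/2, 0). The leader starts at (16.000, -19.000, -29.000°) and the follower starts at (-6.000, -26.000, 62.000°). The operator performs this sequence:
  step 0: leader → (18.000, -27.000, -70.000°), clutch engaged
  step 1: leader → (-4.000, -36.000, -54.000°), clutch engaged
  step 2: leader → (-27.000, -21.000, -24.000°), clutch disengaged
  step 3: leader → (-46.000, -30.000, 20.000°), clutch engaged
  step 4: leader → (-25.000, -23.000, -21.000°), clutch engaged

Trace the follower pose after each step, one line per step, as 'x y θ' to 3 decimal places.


step 0: Δleader=(2.000, -8.000, -41.000°), engaged; cmd=(-0.500, -2.500, -10.250°) → follower=(-6.500, -28.500, 51.750°)
step 1: Δleader=(-22.000, -9.000, 16.000°), engaged; cmd=(-6.500, -2.750, 4.000°) → follower=(-13.000, -31.250, 55.750°)
step 2: Δleader=(-23.000, 15.000, 30.000°), disengaged; cmd=(0,0,0) → follower holds at (-13.000, -31.250, 55.750°)
step 3: Δleader=(-19.000, -9.000, 44.000°), engaged; cmd=(-5.750, -2.750, 11.000°) → follower=(-18.750, -34.000, 66.750°)
step 4: Δleader=(21.000, 7.000, -41.000°), engaged; cmd=(4.250, 1.250, -10.250°) → follower=(-14.500, -32.750, 56.500°)

-6.500 -28.500 51.750
-13.000 -31.250 55.750
-13.000 -31.250 55.750
-18.750 -34.000 66.750
-14.500 -32.750 56.500


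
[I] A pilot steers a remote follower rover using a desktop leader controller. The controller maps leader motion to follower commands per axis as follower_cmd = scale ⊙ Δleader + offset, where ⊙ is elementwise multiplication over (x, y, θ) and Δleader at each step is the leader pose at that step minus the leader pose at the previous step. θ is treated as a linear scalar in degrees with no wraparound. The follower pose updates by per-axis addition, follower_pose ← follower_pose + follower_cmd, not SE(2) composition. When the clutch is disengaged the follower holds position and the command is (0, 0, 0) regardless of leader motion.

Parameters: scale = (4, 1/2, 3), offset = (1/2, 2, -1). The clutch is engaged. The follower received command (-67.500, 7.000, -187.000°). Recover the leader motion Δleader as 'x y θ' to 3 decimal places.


-17.000 10.000 -62.000

axis x: (-67.500 − 1/2) / (4) = -17.000
axis y: (7.000 − 2) / (1/2) = 10.000
axis θ: (-187.000 − -1) / (3) = -62.000


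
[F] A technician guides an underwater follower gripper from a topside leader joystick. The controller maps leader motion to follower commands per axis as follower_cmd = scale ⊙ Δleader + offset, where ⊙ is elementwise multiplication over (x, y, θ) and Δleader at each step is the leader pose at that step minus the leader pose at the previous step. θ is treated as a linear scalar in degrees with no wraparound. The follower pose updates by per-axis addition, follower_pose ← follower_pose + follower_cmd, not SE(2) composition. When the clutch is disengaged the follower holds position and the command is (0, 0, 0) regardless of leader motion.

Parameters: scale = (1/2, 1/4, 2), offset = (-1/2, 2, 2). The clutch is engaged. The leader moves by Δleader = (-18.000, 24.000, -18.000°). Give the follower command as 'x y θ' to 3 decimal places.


-9.500 8.000 -34.000

axis x: 1/2·-18.000 + -1/2 = -9.500
axis y: 1/4·24.000 + 2 = 8.000
axis θ: 2·-18.000 + 2 = -34.000


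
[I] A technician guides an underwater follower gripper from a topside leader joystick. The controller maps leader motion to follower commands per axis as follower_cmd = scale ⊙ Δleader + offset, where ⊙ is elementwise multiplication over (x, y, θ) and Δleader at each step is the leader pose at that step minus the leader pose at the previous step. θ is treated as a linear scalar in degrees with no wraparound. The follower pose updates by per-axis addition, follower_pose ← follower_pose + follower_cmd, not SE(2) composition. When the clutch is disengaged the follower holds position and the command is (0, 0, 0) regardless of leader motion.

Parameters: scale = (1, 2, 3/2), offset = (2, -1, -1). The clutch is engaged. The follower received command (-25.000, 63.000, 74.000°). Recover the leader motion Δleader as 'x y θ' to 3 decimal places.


-27.000 32.000 50.000

axis x: (-25.000 − 2) / (1) = -27.000
axis y: (63.000 − -1) / (2) = 32.000
axis θ: (74.000 − -1) / (3/2) = 50.000


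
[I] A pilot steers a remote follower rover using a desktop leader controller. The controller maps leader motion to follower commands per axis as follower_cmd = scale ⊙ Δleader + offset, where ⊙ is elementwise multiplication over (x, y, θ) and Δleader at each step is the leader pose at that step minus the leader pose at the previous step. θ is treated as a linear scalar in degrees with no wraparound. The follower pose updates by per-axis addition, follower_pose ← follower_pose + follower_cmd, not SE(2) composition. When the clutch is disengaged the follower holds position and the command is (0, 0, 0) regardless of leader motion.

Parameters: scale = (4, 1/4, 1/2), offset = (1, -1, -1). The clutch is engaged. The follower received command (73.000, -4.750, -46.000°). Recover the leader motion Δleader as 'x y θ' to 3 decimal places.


18.000 -15.000 -90.000

axis x: (73.000 − 1) / (4) = 18.000
axis y: (-4.750 − -1) / (1/4) = -15.000
axis θ: (-46.000 − -1) / (1/2) = -90.000


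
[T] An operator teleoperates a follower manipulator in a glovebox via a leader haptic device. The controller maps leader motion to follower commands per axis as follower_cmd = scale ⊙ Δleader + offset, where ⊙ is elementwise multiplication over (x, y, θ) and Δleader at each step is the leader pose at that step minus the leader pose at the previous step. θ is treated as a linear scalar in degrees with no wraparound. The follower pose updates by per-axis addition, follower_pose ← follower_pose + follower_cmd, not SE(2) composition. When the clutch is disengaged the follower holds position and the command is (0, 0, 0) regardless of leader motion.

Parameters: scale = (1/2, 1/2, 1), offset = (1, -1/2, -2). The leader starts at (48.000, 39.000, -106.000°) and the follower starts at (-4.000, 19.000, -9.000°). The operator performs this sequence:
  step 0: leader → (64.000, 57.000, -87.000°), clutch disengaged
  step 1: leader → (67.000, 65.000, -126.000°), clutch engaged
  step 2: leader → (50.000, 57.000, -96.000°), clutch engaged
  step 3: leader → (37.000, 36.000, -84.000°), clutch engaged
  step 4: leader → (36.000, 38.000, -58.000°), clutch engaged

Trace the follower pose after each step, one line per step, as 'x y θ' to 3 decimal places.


step 0: Δleader=(16.000, 18.000, 19.000°), disengaged; cmd=(0,0,0) → follower holds at (-4.000, 19.000, -9.000°)
step 1: Δleader=(3.000, 8.000, -39.000°), engaged; cmd=(2.500, 3.500, -41.000°) → follower=(-1.500, 22.500, -50.000°)
step 2: Δleader=(-17.000, -8.000, 30.000°), engaged; cmd=(-7.500, -4.500, 28.000°) → follower=(-9.000, 18.000, -22.000°)
step 3: Δleader=(-13.000, -21.000, 12.000°), engaged; cmd=(-5.500, -11.000, 10.000°) → follower=(-14.500, 7.000, -12.000°)
step 4: Δleader=(-1.000, 2.000, 26.000°), engaged; cmd=(0.500, 0.500, 24.000°) → follower=(-14.000, 7.500, 12.000°)

-4.000 19.000 -9.000
-1.500 22.500 -50.000
-9.000 18.000 -22.000
-14.500 7.000 -12.000
-14.000 7.500 12.000


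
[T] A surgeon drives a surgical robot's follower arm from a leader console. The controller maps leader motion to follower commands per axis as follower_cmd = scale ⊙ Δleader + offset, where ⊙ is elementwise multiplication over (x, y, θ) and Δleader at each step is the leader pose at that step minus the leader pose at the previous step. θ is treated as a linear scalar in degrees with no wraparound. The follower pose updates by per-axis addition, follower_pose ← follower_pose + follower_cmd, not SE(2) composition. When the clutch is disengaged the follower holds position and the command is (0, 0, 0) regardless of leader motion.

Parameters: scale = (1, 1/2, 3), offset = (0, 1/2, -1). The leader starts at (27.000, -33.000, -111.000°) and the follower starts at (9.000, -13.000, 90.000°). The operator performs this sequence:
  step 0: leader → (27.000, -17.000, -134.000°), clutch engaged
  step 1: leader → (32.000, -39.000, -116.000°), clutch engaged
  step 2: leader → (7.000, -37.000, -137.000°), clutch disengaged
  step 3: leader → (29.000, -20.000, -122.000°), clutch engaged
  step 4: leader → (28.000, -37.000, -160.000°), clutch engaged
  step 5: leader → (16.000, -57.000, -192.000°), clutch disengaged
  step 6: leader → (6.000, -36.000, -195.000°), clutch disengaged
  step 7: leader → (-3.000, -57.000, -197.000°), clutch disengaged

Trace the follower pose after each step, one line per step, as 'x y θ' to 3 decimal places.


step 0: Δleader=(0.000, 16.000, -23.000°), engaged; cmd=(0.000, 8.500, -70.000°) → follower=(9.000, -4.500, 20.000°)
step 1: Δleader=(5.000, -22.000, 18.000°), engaged; cmd=(5.000, -10.500, 53.000°) → follower=(14.000, -15.000, 73.000°)
step 2: Δleader=(-25.000, 2.000, -21.000°), disengaged; cmd=(0,0,0) → follower holds at (14.000, -15.000, 73.000°)
step 3: Δleader=(22.000, 17.000, 15.000°), engaged; cmd=(22.000, 9.000, 44.000°) → follower=(36.000, -6.000, 117.000°)
step 4: Δleader=(-1.000, -17.000, -38.000°), engaged; cmd=(-1.000, -8.000, -115.000°) → follower=(35.000, -14.000, 2.000°)
step 5: Δleader=(-12.000, -20.000, -32.000°), disengaged; cmd=(0,0,0) → follower holds at (35.000, -14.000, 2.000°)
step 6: Δleader=(-10.000, 21.000, -3.000°), disengaged; cmd=(0,0,0) → follower holds at (35.000, -14.000, 2.000°)
step 7: Δleader=(-9.000, -21.000, -2.000°), disengaged; cmd=(0,0,0) → follower holds at (35.000, -14.000, 2.000°)

9.000 -4.500 20.000
14.000 -15.000 73.000
14.000 -15.000 73.000
36.000 -6.000 117.000
35.000 -14.000 2.000
35.000 -14.000 2.000
35.000 -14.000 2.000
35.000 -14.000 2.000


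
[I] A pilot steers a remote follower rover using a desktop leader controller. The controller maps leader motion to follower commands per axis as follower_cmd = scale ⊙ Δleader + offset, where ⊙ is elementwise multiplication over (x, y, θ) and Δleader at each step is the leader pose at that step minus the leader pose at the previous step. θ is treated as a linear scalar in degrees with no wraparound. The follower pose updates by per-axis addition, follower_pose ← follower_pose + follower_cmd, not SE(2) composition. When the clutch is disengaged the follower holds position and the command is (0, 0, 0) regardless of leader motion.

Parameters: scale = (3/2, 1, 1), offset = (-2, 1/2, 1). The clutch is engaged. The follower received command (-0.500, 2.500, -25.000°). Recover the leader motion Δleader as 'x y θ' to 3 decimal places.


1.000 2.000 -26.000

axis x: (-0.500 − -2) / (3/2) = 1.000
axis y: (2.500 − 1/2) / (1) = 2.000
axis θ: (-25.000 − 1) / (1) = -26.000


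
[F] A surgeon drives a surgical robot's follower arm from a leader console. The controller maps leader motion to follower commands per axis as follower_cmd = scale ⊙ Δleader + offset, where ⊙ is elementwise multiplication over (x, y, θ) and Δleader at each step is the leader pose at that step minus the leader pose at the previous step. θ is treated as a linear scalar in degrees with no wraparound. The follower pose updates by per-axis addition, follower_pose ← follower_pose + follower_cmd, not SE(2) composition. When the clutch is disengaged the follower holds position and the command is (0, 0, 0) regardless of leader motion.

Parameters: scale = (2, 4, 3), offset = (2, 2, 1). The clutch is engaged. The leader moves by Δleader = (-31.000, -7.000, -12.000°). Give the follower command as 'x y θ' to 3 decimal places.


axis x: 2·-31.000 + 2 = -60.000
axis y: 4·-7.000 + 2 = -26.000
axis θ: 3·-12.000 + 1 = -35.000

-60.000 -26.000 -35.000


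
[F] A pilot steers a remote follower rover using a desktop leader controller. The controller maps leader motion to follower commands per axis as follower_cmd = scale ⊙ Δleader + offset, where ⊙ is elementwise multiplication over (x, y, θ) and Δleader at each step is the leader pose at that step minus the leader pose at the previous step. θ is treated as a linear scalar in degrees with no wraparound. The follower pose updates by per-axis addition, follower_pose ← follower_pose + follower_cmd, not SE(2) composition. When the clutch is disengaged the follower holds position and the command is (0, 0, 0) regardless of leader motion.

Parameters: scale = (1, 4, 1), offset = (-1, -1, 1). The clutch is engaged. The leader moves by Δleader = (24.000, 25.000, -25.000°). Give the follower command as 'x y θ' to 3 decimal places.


axis x: 1·24.000 + -1 = 23.000
axis y: 4·25.000 + -1 = 99.000
axis θ: 1·-25.000 + 1 = -24.000

23.000 99.000 -24.000


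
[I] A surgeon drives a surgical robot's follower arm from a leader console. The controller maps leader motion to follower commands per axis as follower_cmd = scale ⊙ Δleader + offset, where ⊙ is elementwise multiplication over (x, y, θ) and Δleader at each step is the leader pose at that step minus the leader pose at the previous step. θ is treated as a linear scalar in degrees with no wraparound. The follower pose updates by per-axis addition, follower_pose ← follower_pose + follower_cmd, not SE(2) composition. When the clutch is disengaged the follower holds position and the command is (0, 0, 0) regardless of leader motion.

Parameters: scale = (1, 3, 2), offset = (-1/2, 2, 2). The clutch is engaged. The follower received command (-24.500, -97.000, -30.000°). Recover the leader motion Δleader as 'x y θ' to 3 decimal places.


axis x: (-24.500 − -1/2) / (1) = -24.000
axis y: (-97.000 − 2) / (3) = -33.000
axis θ: (-30.000 − 2) / (2) = -16.000

-24.000 -33.000 -16.000


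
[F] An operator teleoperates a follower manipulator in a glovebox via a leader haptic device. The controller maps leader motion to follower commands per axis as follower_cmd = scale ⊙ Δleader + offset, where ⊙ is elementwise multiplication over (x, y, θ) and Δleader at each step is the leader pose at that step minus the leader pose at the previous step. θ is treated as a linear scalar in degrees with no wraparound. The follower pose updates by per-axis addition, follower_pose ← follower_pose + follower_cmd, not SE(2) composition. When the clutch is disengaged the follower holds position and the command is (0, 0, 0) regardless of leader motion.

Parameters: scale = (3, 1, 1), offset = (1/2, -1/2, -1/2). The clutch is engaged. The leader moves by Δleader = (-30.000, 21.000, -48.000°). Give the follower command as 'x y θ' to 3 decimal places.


-89.500 20.500 -48.500

axis x: 3·-30.000 + 1/2 = -89.500
axis y: 1·21.000 + -1/2 = 20.500
axis θ: 1·-48.000 + -1/2 = -48.500


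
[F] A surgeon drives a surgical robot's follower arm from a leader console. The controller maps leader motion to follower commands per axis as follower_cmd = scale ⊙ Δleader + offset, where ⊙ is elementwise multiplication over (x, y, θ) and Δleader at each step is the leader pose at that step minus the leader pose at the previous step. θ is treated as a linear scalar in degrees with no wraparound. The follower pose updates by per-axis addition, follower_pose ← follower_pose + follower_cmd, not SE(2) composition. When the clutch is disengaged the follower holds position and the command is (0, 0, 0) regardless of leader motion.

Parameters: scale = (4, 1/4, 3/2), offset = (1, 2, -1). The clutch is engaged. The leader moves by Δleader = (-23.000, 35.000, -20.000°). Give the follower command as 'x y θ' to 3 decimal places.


axis x: 4·-23.000 + 1 = -91.000
axis y: 1/4·35.000 + 2 = 10.750
axis θ: 3/2·-20.000 + -1 = -31.000

-91.000 10.750 -31.000


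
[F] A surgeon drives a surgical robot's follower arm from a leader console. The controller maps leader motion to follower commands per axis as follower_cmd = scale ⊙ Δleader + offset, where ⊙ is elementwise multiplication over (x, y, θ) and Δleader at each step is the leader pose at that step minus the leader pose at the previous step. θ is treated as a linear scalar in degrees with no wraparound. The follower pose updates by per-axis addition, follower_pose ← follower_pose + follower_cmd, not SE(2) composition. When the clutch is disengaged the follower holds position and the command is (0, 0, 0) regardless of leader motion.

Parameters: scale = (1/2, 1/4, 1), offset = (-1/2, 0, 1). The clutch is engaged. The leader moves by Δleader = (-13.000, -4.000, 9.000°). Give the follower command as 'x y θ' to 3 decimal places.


-7.000 -1.000 10.000

axis x: 1/2·-13.000 + -1/2 = -7.000
axis y: 1/4·-4.000 + 0 = -1.000
axis θ: 1·9.000 + 1 = 10.000


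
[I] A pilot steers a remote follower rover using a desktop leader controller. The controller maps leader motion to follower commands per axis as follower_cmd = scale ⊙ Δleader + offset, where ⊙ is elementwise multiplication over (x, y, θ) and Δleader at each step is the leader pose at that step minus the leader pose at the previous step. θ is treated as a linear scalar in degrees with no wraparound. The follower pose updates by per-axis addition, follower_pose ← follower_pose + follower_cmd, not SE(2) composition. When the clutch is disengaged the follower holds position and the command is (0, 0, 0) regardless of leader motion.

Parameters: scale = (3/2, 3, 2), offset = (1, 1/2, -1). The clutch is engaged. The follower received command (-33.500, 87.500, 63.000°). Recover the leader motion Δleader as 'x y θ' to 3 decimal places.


axis x: (-33.500 − 1) / (3/2) = -23.000
axis y: (87.500 − 1/2) / (3) = 29.000
axis θ: (63.000 − -1) / (2) = 32.000

-23.000 29.000 32.000
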